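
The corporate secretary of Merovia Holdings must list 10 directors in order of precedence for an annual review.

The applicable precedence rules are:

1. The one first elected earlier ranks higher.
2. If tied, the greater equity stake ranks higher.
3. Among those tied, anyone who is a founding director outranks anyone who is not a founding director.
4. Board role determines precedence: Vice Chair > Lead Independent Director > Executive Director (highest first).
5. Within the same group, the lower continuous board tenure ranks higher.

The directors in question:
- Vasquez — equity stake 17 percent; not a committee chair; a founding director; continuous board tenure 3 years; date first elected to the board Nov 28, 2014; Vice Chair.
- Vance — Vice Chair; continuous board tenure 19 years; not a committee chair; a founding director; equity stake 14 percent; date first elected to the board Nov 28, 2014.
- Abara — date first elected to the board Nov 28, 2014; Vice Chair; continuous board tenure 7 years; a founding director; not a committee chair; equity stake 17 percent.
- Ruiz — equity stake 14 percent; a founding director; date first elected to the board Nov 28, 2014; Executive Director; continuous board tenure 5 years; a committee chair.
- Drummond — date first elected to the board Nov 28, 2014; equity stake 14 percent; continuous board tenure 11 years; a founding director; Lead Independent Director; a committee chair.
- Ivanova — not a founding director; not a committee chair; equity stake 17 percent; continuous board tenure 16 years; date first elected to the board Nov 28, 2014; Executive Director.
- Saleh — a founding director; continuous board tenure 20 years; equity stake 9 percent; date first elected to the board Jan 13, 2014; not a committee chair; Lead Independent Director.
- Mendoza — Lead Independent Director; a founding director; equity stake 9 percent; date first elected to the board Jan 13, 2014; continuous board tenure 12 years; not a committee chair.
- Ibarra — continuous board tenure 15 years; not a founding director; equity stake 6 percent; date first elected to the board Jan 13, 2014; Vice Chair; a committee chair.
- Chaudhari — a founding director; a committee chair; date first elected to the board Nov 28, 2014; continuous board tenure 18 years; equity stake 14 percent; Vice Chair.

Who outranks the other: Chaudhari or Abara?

Abara

By date first elected to the board (earlier first): Mendoza, Saleh and Ibarra (each Jan 13, 2014); then Vasquez, Abara, Ivanova, Chaudhari, Vance, Drummond and Ruiz (each Nov 28, 2014).
Among Mendoza, Saleh and Ibarra, by equity stake (higher first): Mendoza and Saleh (9 percent) before Ibarra (6 percent).
Mendoza and Saleh are each a founding director, so the next rule applies.
Mendoza and Saleh are each Lead Independent Director, so the next rule applies.
Among Mendoza and Saleh, by continuous board tenure (lower first): Mendoza (12 years) before Saleh (20 years).
Among Vasquez, Abara, Ivanova, Chaudhari, Vance, Drummond and Ruiz, by equity stake (higher first): Vasquez, Abara and Ivanova (17 percent) before Chaudhari, Vance, Drummond and Ruiz (14 percent).
Among Vasquez, Abara and Ivanova, a founding director before not a founding director: Vasquez and Abara (a founding director) before Ivanova (not a founding director).
Vasquez and Abara are each Vice Chair, so the next rule applies.
Among Vasquez and Abara, by continuous board tenure (lower first): Vasquez (3 years) before Abara (7 years).
Chaudhari, Vance, Drummond and Ruiz are each a founding director, so the next rule applies.
Among Chaudhari, Vance, Drummond and Ruiz, by board role: Chaudhari and Vance (Vice Chair) before Drummond (Lead Independent Director) before Ruiz (Executive Director).
Among Chaudhari and Vance, by continuous board tenure (lower first): Chaudhari (18 years) before Vance (19 years).
So Abara takes precedence.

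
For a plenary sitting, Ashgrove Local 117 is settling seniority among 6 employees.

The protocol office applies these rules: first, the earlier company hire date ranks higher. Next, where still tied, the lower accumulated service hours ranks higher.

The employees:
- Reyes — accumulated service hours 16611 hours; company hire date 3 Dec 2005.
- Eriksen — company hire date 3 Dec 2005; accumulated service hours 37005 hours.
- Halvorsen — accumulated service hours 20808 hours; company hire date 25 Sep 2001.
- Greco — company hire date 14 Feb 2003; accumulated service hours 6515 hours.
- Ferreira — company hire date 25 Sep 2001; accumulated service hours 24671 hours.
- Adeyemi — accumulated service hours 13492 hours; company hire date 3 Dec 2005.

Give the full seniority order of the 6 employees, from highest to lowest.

By company hire date (earlier first): Halvorsen and Ferreira (both 25 Sep 2001); then Greco (14 Feb 2003); then Adeyemi, Reyes and Eriksen (each 3 Dec 2005).
Among Halvorsen and Ferreira, by accumulated service hours (lower first): Halvorsen (20808 hours) before Ferreira (24671 hours).
Among Adeyemi, Reyes and Eriksen, by accumulated service hours (lower first): Adeyemi (13492 hours) before Reyes (16611 hours) before Eriksen (37005 hours).
Full order: Halvorsen, Ferreira, Greco, Adeyemi, Reyes, Eriksen.

Halvorsen, Ferreira, Greco, Adeyemi, Reyes, Eriksen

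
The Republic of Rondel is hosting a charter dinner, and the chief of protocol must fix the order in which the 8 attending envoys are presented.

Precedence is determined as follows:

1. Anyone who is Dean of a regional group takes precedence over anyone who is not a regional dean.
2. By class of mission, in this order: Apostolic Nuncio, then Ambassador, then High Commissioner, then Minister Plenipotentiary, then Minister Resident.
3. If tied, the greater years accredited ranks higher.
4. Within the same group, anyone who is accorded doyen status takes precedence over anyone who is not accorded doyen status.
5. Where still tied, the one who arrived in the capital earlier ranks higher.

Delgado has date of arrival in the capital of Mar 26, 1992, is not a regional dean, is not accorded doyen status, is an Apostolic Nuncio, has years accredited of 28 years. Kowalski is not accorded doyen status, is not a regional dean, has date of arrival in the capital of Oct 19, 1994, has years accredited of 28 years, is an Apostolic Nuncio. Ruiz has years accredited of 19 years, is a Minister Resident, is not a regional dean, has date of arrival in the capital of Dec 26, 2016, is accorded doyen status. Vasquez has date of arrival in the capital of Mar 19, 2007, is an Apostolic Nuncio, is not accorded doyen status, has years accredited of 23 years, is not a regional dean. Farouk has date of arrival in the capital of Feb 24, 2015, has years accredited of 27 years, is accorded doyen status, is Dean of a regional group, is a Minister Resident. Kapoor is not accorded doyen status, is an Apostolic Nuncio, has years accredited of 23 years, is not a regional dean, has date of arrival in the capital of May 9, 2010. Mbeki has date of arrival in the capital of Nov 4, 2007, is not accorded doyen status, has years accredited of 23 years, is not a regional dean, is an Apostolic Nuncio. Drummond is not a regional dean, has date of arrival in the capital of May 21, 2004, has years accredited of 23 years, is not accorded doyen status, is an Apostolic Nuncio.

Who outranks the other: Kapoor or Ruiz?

Kapoor

By the first rule: Farouk (Dean of a regional group); then Delgado, Kowalski, Drummond, Vasquez, Mbeki, Kapoor and Ruiz (each not a regional dean).
Among Delgado, Kowalski, Drummond, Vasquez, Mbeki, Kapoor and Ruiz, by class of mission: Delgado, Kowalski, Drummond, Vasquez, Mbeki and Kapoor (Apostolic Nuncio) before Ruiz (Minister Resident).
Among Delgado, Kowalski, Drummond, Vasquez, Mbeki and Kapoor, by years accredited (higher first): Delgado and Kowalski (28 years) before Drummond, Vasquez, Mbeki and Kapoor (23 years).
Delgado and Kowalski are each not accorded doyen status, so the next rule applies.
Among Delgado and Kowalski, by date of arrival in the capital (earlier first): Delgado (Mar 26, 1992) before Kowalski (Oct 19, 1994).
Drummond, Vasquez, Mbeki and Kapoor are each not accorded doyen status, so the next rule applies.
Among Drummond, Vasquez, Mbeki and Kapoor, by date of arrival in the capital (earlier first): Drummond (May 21, 2004) before Vasquez (Mar 19, 2007) before Mbeki (Nov 4, 2007) before Kapoor (May 9, 2010).
So Kapoor takes precedence.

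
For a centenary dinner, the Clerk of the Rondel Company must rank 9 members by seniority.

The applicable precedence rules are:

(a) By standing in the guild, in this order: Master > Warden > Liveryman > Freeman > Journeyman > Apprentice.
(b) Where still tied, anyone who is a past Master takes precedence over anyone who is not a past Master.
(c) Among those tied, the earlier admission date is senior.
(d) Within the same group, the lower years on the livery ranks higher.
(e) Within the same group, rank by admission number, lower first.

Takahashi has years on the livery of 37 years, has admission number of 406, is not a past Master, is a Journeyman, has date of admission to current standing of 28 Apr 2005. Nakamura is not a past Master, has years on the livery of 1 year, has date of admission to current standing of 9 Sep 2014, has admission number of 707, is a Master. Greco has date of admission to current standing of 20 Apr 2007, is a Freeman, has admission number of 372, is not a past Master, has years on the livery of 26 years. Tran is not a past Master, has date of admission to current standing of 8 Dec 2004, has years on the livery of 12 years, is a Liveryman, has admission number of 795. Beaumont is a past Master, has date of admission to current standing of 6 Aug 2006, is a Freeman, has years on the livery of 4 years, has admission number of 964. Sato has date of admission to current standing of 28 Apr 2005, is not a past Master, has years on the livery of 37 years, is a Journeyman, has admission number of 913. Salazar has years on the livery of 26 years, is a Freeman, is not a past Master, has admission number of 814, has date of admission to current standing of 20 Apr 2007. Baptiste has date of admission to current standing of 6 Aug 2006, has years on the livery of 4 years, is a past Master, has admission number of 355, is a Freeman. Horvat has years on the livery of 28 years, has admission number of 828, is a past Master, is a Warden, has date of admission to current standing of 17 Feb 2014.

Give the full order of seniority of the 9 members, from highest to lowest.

Nakamura, Horvat, Tran, Baptiste, Beaumont, Greco, Salazar, Takahashi, Sato

By standing in the guild: Nakamura (Master); then Horvat (Warden); then Tran (Liveryman); then Baptiste, Beaumont, Greco and Salazar (Freeman); then Takahashi and Sato (Journeyman).
Among Baptiste, Beaumont, Greco and Salazar, a past Master before not a past Master: Baptiste and Beaumont (a past Master) before Greco and Salazar (not a past Master).
Baptiste and Beaumont both have date of admission to current standing 6 Aug 2006, so the next rule applies.
Baptiste and Beaumont both have years on the livery 4 years, so the next rule applies.
Among Baptiste and Beaumont, by admission number (lower first): Baptiste (355) before Beaumont (964).
Greco and Salazar both have date of admission to current standing 20 Apr 2007, so the next rule applies.
Greco and Salazar both have years on the livery 26 years, so the next rule applies.
Among Greco and Salazar, by admission number (lower first): Greco (372) before Salazar (814).
Takahashi and Sato are each not a past Master, so the next rule applies.
Takahashi and Sato both have date of admission to current standing 28 Apr 2005, so the next rule applies.
Takahashi and Sato both have years on the livery 37 years, so the next rule applies.
Among Takahashi and Sato, by admission number (lower first): Takahashi (406) before Sato (913).
Full order: Nakamura, Horvat, Tran, Baptiste, Beaumont, Greco, Salazar, Takahashi, Sato.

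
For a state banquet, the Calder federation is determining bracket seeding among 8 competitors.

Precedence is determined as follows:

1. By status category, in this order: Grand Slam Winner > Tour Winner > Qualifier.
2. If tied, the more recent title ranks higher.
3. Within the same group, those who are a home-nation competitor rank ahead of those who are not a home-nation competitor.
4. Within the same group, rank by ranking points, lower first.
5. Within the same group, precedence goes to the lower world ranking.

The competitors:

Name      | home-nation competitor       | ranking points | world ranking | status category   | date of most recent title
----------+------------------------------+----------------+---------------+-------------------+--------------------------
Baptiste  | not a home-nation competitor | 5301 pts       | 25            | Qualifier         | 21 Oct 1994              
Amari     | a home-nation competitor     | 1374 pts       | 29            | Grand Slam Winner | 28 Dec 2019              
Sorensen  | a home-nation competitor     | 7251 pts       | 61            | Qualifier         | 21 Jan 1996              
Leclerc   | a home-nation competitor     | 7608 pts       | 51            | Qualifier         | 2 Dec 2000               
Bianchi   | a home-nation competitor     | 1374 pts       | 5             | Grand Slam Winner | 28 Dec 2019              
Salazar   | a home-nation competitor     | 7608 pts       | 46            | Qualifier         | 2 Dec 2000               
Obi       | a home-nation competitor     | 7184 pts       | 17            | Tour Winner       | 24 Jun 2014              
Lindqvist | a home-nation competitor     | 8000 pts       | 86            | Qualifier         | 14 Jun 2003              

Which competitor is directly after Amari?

Obi

By status category: Bianchi and Amari (Grand Slam Winner); then Obi (Tour Winner); then Lindqvist, Salazar, Leclerc, Sorensen and Baptiste (Qualifier).
Bianchi and Amari both have date of most recent title 28 Dec 2019, so the next rule applies.
Bianchi and Amari are each a home-nation competitor, so the next rule applies.
Bianchi and Amari both have ranking points 1374 pts, so the next rule applies.
Among Bianchi and Amari, by world ranking (lower first): Bianchi (5) before Amari (29).
Among Lindqvist, Salazar, Leclerc, Sorensen and Baptiste, by date of most recent title (later first): Lindqvist (14 Jun 2003) before Salazar and Leclerc (2 Dec 2000) before Sorensen (21 Jan 1996) before Baptiste (21 Oct 1994).
Salazar and Leclerc are each a home-nation competitor, so the next rule applies.
Salazar and Leclerc both have ranking points 7608 pts, so the next rule applies.
Among Salazar and Leclerc, by world ranking (lower first): Salazar (46) before Leclerc (51).
Order: Bianchi, Amari, Obi, Lindqvist, Salazar, Leclerc, Sorensen, Baptiste.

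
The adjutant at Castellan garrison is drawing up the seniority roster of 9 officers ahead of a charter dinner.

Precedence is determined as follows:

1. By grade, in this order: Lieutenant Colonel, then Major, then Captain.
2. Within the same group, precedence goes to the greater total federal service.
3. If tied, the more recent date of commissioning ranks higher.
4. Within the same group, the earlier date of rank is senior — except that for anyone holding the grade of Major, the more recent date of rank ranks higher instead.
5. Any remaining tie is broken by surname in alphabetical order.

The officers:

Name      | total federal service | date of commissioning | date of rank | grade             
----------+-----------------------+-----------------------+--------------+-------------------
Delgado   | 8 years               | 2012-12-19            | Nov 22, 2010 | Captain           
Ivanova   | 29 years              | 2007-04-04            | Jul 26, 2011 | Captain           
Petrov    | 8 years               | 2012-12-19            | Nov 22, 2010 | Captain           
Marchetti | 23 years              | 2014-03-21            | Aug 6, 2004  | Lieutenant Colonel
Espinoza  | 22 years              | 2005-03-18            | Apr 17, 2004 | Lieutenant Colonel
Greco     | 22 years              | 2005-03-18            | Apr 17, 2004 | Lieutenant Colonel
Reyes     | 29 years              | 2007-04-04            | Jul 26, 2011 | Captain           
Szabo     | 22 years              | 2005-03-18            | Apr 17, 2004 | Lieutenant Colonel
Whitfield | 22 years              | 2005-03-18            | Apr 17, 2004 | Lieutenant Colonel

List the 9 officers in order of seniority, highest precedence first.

By grade: Marchetti, Espinoza, Greco, Szabo and Whitfield (Lieutenant Colonel); then Ivanova, Reyes, Delgado and Petrov (Captain).
Among Marchetti, Espinoza, Greco, Szabo and Whitfield, by total federal service (higher first): Marchetti (23 years) before Espinoza, Greco, Szabo and Whitfield (22 years).
Espinoza, Greco, Szabo and Whitfield all have date of commissioning 2005-03-18, so the next rule applies.
Espinoza, Greco, Szabo and Whitfield all have date of rank Apr 17, 2004, so the next rule applies.
Among Espinoza, Greco, Szabo and Whitfield, alphabetically by surname: Espinoza before Greco before Szabo before Whitfield.
Among Ivanova, Reyes, Delgado and Petrov, by total federal service (higher first): Ivanova and Reyes (29 years) before Delgado and Petrov (8 years).
Ivanova and Reyes both have date of commissioning 2007-04-04, so the next rule applies.
Ivanova and Reyes both have date of rank Jul 26, 2011, so the next rule applies.
Among Ivanova and Reyes, alphabetically by surname: Ivanova before Reyes.
Delgado and Petrov both have date of commissioning 2012-12-19, so the next rule applies.
Delgado and Petrov both have date of rank Nov 22, 2010, so the next rule applies.
Among Delgado and Petrov, alphabetically by surname: Delgado before Petrov.
Full order: Marchetti, Espinoza, Greco, Szabo, Whitfield, Ivanova, Reyes, Delgado, Petrov.

Marchetti, Espinoza, Greco, Szabo, Whitfield, Ivanova, Reyes, Delgado, Petrov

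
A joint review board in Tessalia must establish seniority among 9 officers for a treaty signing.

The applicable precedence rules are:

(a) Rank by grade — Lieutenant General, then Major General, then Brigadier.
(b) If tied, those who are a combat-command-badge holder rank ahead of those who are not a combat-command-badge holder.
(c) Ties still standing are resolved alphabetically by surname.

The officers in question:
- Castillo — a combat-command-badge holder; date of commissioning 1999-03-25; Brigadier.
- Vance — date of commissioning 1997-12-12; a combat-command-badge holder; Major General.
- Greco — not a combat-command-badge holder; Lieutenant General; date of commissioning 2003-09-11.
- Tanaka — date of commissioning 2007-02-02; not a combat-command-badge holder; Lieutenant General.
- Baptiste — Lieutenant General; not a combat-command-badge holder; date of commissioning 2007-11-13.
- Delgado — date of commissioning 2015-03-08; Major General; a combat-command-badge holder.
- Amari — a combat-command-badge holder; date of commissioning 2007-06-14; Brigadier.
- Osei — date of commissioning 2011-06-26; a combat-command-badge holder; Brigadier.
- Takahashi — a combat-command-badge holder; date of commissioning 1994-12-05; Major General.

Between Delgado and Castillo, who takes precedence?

Delgado

By grade: Baptiste, Greco and Tanaka (Lieutenant General); then Delgado, Takahashi and Vance (Major General); then Amari, Castillo and Osei (Brigadier).
Baptiste, Greco and Tanaka are each not a combat-command-badge holder, so the next rule applies.
Among Baptiste, Greco and Tanaka, alphabetically by surname: Baptiste before Greco before Tanaka.
Delgado, Takahashi and Vance are each a combat-command-badge holder, so the next rule applies.
Among Delgado, Takahashi and Vance, alphabetically by surname: Delgado before Takahashi before Vance.
Amari, Castillo and Osei are each a combat-command-badge holder, so the next rule applies.
Among Amari, Castillo and Osei, alphabetically by surname: Amari before Castillo before Osei.
So Delgado takes precedence.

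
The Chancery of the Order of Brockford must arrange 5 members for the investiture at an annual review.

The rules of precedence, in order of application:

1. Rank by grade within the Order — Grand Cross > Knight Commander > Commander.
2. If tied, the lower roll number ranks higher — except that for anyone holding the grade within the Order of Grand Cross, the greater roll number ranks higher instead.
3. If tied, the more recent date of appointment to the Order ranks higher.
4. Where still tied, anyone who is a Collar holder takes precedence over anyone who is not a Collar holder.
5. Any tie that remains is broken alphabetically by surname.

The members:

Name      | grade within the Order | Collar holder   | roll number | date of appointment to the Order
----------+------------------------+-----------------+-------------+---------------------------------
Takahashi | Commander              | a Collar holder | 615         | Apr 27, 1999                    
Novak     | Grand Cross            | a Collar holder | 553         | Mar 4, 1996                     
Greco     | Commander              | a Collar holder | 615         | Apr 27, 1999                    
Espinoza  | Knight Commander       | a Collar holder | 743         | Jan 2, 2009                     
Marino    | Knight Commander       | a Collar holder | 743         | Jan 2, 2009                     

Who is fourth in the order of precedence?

Greco

By grade within the Order: Novak (Grand Cross); then Espinoza and Marino (Knight Commander); then Greco and Takahashi (Commander).
Espinoza and Marino both have roll number 743, so the next rule applies.
Espinoza and Marino both have date of appointment to the Order Jan 2, 2009, so the next rule applies.
Espinoza and Marino are each a Collar holder, so the next rule applies.
Among Espinoza and Marino, alphabetically by surname: Espinoza before Marino.
Greco and Takahashi both have roll number 615, so the next rule applies.
Greco and Takahashi both have date of appointment to the Order Apr 27, 1999, so the next rule applies.
Greco and Takahashi are each a Collar holder, so the next rule applies.
Among Greco and Takahashi, alphabetically by surname: Greco before Takahashi.
Order: Novak, Espinoza, Marino, Greco, Takahashi.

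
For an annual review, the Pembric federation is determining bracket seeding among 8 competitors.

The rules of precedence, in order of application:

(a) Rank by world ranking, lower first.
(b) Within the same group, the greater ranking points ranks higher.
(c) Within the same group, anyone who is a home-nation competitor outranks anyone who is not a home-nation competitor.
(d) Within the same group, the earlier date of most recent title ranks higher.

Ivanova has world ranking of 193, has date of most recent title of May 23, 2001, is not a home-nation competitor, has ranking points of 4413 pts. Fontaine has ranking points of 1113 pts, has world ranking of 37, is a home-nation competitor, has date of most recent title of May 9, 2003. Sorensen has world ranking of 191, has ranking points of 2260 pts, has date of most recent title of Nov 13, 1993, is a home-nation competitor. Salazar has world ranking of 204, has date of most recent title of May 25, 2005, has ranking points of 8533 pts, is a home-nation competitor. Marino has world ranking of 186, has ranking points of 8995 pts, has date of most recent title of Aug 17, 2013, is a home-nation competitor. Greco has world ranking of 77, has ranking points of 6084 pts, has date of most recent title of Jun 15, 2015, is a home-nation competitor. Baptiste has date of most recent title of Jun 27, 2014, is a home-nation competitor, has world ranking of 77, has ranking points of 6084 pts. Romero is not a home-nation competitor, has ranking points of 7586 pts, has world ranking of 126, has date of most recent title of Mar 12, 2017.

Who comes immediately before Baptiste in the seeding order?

By world ranking (lower first): Fontaine (37); then Baptiste and Greco (both 77); then Romero (126); then Marino (186); then Sorensen (191); then Ivanova (193); then Salazar (204).
Baptiste and Greco both have ranking points 6084 pts, so the next rule applies.
Baptiste and Greco are each a home-nation competitor, so the next rule applies.
Among Baptiste and Greco, by date of most recent title (earlier first): Baptiste (Jun 27, 2014) before Greco (Jun 15, 2015).
Order: Fontaine, Baptiste, Greco, Romero, Marino, Sorensen, Ivanova, Salazar.

Fontaine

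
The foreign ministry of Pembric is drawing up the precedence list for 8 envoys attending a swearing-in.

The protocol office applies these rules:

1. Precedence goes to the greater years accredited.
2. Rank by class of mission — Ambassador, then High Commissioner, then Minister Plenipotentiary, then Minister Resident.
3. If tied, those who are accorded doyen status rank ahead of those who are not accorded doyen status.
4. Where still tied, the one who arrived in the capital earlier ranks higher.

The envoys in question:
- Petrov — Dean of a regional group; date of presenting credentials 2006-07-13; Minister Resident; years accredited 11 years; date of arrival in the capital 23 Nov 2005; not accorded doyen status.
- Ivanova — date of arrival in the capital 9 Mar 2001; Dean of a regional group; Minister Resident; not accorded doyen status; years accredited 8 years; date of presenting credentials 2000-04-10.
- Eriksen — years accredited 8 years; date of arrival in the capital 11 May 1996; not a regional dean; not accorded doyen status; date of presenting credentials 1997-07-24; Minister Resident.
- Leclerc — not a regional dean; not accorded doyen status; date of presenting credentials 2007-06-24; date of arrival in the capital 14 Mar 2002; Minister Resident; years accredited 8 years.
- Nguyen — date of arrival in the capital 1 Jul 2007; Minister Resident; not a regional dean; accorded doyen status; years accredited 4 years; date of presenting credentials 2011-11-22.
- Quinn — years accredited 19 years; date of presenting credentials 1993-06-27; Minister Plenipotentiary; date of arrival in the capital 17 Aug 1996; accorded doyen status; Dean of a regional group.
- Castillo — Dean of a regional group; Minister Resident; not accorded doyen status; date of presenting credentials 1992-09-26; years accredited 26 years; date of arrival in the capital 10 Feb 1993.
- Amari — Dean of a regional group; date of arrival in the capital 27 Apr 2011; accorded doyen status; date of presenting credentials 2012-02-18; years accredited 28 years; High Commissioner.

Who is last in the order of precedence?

Nguyen

By years accredited (higher first): Amari (28 years); then Castillo (26 years); then Quinn (19 years); then Petrov (11 years); then Eriksen, Ivanova and Leclerc (each 8 years); then Nguyen (4 years).
Eriksen, Ivanova and Leclerc are each Minister Resident, so the next rule applies.
Eriksen, Ivanova and Leclerc are each not accorded doyen status, so the next rule applies.
Among Eriksen, Ivanova and Leclerc, by date of arrival in the capital (earlier first): Eriksen (11 May 1996) before Ivanova (9 Mar 2001) before Leclerc (14 Mar 2002).
Order: Amari, Castillo, Quinn, Petrov, Eriksen, Ivanova, Leclerc, Nguyen.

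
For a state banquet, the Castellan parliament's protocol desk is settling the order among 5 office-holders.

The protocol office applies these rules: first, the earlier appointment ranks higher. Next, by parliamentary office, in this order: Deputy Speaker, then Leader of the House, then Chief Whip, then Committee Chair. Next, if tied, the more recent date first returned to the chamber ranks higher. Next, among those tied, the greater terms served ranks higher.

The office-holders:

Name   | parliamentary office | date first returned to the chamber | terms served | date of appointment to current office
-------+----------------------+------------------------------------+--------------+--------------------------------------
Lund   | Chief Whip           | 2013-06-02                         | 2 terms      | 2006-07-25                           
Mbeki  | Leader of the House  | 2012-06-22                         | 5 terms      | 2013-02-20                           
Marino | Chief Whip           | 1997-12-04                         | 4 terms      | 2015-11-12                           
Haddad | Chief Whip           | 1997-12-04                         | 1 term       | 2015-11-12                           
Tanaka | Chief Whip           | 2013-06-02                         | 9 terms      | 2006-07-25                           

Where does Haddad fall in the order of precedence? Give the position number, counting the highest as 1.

By date of appointment to current office (earlier first): Tanaka and Lund (both 2006-07-25); then Mbeki (2013-02-20); then Marino and Haddad (both 2015-11-12).
Tanaka and Lund are each Chief Whip, so the next rule applies.
Tanaka and Lund both have date first returned to the chamber 2013-06-02, so the next rule applies.
Among Tanaka and Lund, by terms served (higher first): Tanaka (9 terms) before Lund (2 terms).
Marino and Haddad are each Chief Whip, so the next rule applies.
Marino and Haddad both have date first returned to the chamber 1997-12-04, so the next rule applies.
Among Marino and Haddad, by terms served (higher first): Marino (4 terms) before Haddad (1 term).
Order: Tanaka, Lund, Mbeki, Marino, Haddad. So position 5.

5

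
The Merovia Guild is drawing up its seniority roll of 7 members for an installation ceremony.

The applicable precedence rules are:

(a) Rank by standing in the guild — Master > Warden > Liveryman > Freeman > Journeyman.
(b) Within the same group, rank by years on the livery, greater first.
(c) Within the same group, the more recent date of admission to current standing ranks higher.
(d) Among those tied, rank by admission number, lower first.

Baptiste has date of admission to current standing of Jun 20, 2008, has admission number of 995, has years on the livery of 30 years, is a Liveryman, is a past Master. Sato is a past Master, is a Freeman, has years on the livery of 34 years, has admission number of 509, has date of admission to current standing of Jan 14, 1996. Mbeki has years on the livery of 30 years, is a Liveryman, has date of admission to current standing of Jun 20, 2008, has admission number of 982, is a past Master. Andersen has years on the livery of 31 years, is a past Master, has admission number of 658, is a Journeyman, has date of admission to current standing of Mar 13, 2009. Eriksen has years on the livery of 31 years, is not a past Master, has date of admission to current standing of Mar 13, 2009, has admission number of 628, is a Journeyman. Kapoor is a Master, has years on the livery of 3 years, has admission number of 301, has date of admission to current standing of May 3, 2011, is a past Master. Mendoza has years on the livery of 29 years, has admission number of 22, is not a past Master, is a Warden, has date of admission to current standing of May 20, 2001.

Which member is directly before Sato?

Baptiste

By standing in the guild: Kapoor (Master); then Mendoza (Warden); then Mbeki and Baptiste (Liveryman); then Sato (Freeman); then Eriksen and Andersen (Journeyman).
Mbeki and Baptiste both have years on the livery 30 years, so the next rule applies.
Mbeki and Baptiste both have date of admission to current standing Jun 20, 2008, so the next rule applies.
Among Mbeki and Baptiste, by admission number (lower first): Mbeki (982) before Baptiste (995).
Eriksen and Andersen both have years on the livery 31 years, so the next rule applies.
Eriksen and Andersen both have date of admission to current standing Mar 13, 2009, so the next rule applies.
Among Eriksen and Andersen, by admission number (lower first): Eriksen (628) before Andersen (658).
Order: Kapoor, Mendoza, Mbeki, Baptiste, Sato, Eriksen, Andersen.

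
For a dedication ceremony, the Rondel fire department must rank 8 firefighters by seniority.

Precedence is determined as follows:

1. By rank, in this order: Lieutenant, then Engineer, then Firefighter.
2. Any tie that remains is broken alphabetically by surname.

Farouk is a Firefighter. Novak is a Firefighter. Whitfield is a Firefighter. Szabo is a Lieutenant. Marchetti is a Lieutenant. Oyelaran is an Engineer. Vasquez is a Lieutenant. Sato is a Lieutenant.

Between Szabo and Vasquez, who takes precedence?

Szabo

By rank: Marchetti, Sato, Szabo and Vasquez (Lieutenant); then Oyelaran (Engineer); then Farouk, Novak and Whitfield (Firefighter).
Among Marchetti, Sato, Szabo and Vasquez, alphabetically by surname: Marchetti before Sato before Szabo before Vasquez.
Among Farouk, Novak and Whitfield, alphabetically by surname: Farouk before Novak before Whitfield.
So Szabo takes precedence.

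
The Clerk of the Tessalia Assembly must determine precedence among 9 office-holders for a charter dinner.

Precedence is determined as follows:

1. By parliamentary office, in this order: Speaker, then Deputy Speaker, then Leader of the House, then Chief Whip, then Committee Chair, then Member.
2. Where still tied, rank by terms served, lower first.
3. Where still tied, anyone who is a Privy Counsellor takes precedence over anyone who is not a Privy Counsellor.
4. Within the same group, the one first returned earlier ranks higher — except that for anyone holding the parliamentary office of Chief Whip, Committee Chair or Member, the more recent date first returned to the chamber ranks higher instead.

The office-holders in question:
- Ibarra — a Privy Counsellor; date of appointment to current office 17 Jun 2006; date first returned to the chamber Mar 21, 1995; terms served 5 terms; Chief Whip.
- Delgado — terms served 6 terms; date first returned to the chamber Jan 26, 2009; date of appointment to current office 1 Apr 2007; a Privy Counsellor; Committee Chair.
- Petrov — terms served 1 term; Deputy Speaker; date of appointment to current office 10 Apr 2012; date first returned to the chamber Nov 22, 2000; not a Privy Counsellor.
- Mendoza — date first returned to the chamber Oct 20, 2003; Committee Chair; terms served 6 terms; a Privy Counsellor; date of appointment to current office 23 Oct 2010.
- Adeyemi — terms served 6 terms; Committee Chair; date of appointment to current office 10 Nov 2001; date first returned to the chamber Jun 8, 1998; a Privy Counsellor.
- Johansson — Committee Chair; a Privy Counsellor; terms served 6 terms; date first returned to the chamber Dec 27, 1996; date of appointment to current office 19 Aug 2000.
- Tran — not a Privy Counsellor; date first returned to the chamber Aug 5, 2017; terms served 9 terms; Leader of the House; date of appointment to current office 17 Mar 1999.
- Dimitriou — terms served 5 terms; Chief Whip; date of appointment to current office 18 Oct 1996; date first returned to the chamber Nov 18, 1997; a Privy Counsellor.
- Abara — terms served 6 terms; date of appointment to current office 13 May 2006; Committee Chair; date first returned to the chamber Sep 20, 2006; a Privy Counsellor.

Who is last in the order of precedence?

By parliamentary office: Petrov (Deputy Speaker); then Tran (Leader of the House); then Dimitriou and Ibarra (Chief Whip); then Delgado, Abara, Mendoza, Adeyemi and Johansson (Committee Chair).
Dimitriou and Ibarra both have terms served 5 terms, so the next rule applies.
Dimitriou and Ibarra are each a Privy Counsellor, so the next rule applies.
Among Dimitriou and Ibarra, by date first returned to the chamber (later first) (reversed rule for this group): Dimitriou (Nov 18, 1997) before Ibarra (Mar 21, 1995).
Delgado, Abara, Mendoza, Adeyemi and Johansson all have terms served 6 terms, so the next rule applies.
Delgado, Abara, Mendoza, Adeyemi and Johansson are each a Privy Counsellor, so the next rule applies.
Among Delgado, Abara, Mendoza, Adeyemi and Johansson, by date first returned to the chamber (later first) (reversed rule for this group): Delgado (Jan 26, 2009) before Abara (Sep 20, 2006) before Mendoza (Oct 20, 2003) before Adeyemi (Jun 8, 1998) before Johansson (Dec 27, 1996).
Order: Petrov, Tran, Dimitriou, Ibarra, Delgado, Abara, Mendoza, Adeyemi, Johansson.

Johansson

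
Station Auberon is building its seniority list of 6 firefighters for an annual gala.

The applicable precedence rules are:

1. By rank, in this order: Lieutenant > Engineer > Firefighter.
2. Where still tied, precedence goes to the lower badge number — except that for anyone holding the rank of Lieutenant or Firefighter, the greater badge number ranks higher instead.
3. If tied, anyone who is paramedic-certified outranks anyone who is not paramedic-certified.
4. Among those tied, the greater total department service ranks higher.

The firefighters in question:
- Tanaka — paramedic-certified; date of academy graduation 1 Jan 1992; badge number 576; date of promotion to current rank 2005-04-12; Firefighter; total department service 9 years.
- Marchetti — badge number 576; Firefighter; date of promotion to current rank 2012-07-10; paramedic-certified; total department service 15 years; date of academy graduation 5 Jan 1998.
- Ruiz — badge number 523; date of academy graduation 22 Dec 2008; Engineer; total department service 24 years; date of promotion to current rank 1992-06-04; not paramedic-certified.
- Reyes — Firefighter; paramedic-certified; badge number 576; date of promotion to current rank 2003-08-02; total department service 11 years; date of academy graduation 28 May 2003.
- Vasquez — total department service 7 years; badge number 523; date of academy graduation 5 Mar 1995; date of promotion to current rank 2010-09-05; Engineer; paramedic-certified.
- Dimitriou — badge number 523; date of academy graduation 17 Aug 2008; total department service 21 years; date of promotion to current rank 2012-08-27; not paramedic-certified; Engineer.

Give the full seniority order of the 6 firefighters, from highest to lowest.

Vasquez, Ruiz, Dimitriou, Marchetti, Reyes, Tanaka

By rank: Vasquez, Ruiz and Dimitriou (Engineer); then Marchetti, Reyes and Tanaka (Firefighter).
Vasquez, Ruiz and Dimitriou all have badge number 523, so the next rule applies.
Among Vasquez, Ruiz and Dimitriou, paramedic-certified before not paramedic-certified: Vasquez (paramedic-certified) before Ruiz and Dimitriou (not paramedic-certified).
Among Ruiz and Dimitriou, by total department service (higher first): Ruiz (24 years) before Dimitriou (21 years).
Marchetti, Reyes and Tanaka all have badge number 576, so the next rule applies.
Marchetti, Reyes and Tanaka are each paramedic-certified, so the next rule applies.
Among Marchetti, Reyes and Tanaka, by total department service (higher first): Marchetti (15 years) before Reyes (11 years) before Tanaka (9 years).
Full order: Vasquez, Ruiz, Dimitriou, Marchetti, Reyes, Tanaka.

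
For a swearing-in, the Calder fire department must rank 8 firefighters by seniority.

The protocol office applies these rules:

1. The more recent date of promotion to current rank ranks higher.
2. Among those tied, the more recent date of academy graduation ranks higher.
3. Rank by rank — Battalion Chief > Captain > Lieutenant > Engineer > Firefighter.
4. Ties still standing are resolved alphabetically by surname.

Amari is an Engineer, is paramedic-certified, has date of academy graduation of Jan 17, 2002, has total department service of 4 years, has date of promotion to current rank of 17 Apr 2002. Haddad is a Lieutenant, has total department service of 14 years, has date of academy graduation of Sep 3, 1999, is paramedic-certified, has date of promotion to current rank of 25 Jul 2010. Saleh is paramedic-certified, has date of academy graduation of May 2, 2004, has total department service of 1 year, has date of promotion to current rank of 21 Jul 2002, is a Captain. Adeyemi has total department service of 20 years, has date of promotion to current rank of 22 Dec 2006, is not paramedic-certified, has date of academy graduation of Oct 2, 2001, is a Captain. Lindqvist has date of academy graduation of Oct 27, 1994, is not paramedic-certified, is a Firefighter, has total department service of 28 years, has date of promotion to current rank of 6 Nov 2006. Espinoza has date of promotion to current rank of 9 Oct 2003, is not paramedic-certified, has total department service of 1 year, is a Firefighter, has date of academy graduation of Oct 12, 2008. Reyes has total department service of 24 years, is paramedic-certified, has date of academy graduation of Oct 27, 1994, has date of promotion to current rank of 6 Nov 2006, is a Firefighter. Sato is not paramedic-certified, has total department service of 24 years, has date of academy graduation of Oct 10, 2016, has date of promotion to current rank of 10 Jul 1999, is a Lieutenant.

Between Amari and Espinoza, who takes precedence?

By date of promotion to current rank (later first): Haddad (25 Jul 2010); then Adeyemi (22 Dec 2006); then Lindqvist and Reyes (both 6 Nov 2006); then Espinoza (9 Oct 2003); then Saleh (21 Jul 2002); then Amari (17 Apr 2002); then Sato (10 Jul 1999).
Lindqvist and Reyes both have date of academy graduation Oct 27, 1994, so the next rule applies.
Lindqvist and Reyes are each Firefighter, so the next rule applies.
Among Lindqvist and Reyes, alphabetically by surname: Lindqvist before Reyes.
So Espinoza takes precedence.

Espinoza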